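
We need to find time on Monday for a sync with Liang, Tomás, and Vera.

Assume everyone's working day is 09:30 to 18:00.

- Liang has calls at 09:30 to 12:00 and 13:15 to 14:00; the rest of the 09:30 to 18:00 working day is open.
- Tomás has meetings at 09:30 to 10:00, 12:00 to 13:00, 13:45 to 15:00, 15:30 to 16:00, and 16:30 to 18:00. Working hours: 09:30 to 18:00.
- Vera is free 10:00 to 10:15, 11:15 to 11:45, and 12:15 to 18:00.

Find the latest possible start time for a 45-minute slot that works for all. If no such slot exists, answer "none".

Liang free within 09:30–18:00: 12:00–13:15, 14:00–18:00.
Tomás free within 09:30–18:00: 10:00–12:00, 13:00–13:45, 15:00–15:30, 16:00–16:30.
Liang ∩ Tomás: 13:00–13:15, 15:00–15:30, 16:00–16:30.
Liang ∩ Tomás ∩ Vera: 13:00–13:15, 15:00–15:30, 16:00–16:30.
Windows ≥ 45 min: (none).

none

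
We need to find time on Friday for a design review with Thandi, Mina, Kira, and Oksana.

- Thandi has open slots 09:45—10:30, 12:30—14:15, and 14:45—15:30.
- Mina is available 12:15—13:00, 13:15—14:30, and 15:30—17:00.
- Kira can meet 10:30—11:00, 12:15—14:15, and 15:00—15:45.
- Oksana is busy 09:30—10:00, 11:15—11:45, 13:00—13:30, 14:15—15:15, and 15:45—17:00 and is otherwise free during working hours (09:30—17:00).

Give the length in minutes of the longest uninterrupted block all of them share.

45 minutes

Oksana free within 09:30–17:00: 10:00–11:15, 11:45–13:00, 13:30–14:15, 15:15–15:45.
Thandi ∩ Mina: 12:30–13:00, 13:15–14:15.
Thandi ∩ Mina ∩ Kira: 12:30–13:00, 13:15–14:15.
Thandi ∩ Mina ∩ Kira ∩ Oksana: 12:30–13:00, 13:30–14:15.
Common window lengths: 30, 45 min; longest is 45.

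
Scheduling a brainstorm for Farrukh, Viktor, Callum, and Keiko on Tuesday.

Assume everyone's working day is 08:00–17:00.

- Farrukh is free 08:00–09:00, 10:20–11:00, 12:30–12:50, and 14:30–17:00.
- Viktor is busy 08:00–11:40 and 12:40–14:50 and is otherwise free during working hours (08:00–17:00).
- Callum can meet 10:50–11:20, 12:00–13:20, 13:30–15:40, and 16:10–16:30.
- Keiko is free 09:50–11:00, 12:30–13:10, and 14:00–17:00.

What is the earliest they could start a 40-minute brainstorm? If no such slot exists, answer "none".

14:50

Viktor free within 08:00–17:00: 11:40–12:40, 14:50–17:00.
Farrukh ∩ Viktor: 12:30–12:40, 14:50–17:00.
Farrukh ∩ Viktor ∩ Callum: 12:30–12:40, 14:50–15:40, 16:10–16:30.
Farrukh ∩ Viktor ∩ Callum ∩ Keiko: 12:30–12:40, 14:50–15:40, 16:10–16:30.
Windows ≥ 40 min: 14:50–15:40.
Earliest such window starts at 14:50.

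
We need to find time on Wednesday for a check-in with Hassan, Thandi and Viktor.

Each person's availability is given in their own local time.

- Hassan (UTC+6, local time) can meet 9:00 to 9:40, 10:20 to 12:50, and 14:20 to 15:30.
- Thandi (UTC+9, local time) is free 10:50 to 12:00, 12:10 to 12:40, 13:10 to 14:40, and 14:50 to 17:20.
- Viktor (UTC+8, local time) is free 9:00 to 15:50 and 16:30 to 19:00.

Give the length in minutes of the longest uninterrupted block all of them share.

Hassan → UTC: 03:00–03:40, 04:20–06:50, 08:20–09:30.
Thandi → UTC: 01:50–03:00, 03:10–03:40, 04:10–05:40, 05:50–08:20.
Viktor → UTC: 01:00–07:50, 08:30–11:00.
Hassan ∩ Thandi: 03:10–03:40, 04:20–05:40, 05:50–06:50.
Hassan ∩ Thandi ∩ Viktor: 03:10–03:40, 04:20–05:40, 05:50–06:50.
Common window lengths: 30, 80, 60 min; longest is 80.

80 minutes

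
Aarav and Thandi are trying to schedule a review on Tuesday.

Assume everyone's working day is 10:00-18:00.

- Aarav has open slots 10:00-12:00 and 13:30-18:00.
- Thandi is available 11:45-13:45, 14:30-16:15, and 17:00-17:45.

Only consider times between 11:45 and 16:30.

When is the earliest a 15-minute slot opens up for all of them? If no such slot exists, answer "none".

Aarav ∩ Thandi: 11:45–12:00, 13:30–13:45, 14:30–16:15, 17:00–17:45.
Restricted to 11:45–16:30: 11:45–12:00, 13:30–13:45, 14:30–16:15.
Windows ≥ 15 min: 11:45–12:00, 13:30–13:45, 14:30–16:15.
Earliest such window starts at 11:45.

11:45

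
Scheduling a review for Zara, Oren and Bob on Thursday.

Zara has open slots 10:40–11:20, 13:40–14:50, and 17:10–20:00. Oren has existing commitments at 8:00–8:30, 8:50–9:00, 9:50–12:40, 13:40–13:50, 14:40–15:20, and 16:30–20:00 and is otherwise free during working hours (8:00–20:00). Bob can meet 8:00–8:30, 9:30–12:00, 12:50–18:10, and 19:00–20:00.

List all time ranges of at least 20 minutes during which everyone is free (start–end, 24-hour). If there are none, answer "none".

13:50–14:40

Oren free within 08:00–20:00: 08:30–08:50, 09:00–09:50, 12:40–13:40, 13:50–14:40, 15:20–16:30.
Zara ∩ Oren: 13:50–14:40.
Zara ∩ Oren ∩ Bob: 13:50–14:40.
Windows ≥ 20 min: 13:50–14:40.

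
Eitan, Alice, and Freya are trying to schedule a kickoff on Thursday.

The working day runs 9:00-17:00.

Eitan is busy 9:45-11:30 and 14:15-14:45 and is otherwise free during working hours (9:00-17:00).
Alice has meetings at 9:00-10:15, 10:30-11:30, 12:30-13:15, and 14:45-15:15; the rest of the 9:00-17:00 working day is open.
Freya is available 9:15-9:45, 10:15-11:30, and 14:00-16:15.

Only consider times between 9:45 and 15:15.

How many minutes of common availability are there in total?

15 minutes

Eitan free within 09:00–17:00: 09:00–09:45, 11:30–14:15, 14:45–17:00.
Alice free within 09:00–17:00: 10:15–10:30, 11:30–12:30, 13:15–14:45, 15:15–17:00.
Eitan ∩ Alice: 11:30–12:30, 13:15–14:15, 15:15–17:00.
Eitan ∩ Alice ∩ Freya: 14:00–14:15, 15:15–16:15.
Restricted to 09:45–15:15: 14:00–14:15.
Total common minutes: 15.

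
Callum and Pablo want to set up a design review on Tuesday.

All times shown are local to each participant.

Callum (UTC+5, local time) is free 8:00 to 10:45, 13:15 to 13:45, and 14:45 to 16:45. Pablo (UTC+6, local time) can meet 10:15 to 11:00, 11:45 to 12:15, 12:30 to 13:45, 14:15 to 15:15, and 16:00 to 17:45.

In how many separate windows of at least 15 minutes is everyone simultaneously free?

3

Callum → UTC: 03:00–05:45, 08:15–08:45, 09:45–11:45.
Pablo → UTC: 04:15–05:00, 05:45–06:15, 06:30–07:45, 08:15–09:15, 10:00–11:45.
Callum ∩ Pablo: 04:15–05:00, 08:15–08:45, 10:00–11:45.
Windows ≥ 15 min: 04:15–05:00, 08:15–08:45, 10:00–11:45.
That's 3 windows.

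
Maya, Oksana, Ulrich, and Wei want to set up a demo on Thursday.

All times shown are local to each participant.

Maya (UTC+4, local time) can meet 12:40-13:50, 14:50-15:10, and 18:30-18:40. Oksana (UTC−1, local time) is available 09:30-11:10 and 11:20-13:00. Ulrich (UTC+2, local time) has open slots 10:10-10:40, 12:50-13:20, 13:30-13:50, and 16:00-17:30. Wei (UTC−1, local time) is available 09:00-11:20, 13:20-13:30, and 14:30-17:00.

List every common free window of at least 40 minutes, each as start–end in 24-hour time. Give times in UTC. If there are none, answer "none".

none

Maya → UTC: 08:40–09:50, 10:50–11:10, 14:30–14:40.
Oksana → UTC: 10:30–12:10, 12:20–14:00.
Ulrich → UTC: 08:10–08:40, 10:50–11:20, 11:30–11:50, 14:00–15:30.
Wei → UTC: 10:00–12:20, 14:20–14:30, 15:30–18:00.
Maya ∩ Oksana: 10:50–11:10.
Maya ∩ Oksana ∩ Ulrich: 10:50–11:10.
Maya ∩ Oksana ∩ Ulrich ∩ Wei: 10:50–11:10.
Windows ≥ 40 min: (none).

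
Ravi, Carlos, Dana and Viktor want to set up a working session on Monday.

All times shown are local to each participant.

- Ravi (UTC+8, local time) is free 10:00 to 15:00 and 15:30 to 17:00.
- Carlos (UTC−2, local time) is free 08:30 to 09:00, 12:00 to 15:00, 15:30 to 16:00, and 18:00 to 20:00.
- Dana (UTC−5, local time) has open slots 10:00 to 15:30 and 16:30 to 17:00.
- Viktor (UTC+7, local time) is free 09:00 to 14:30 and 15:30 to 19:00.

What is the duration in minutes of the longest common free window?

Ravi → UTC: 02:00–07:00, 07:30–09:00.
Carlos → UTC: 10:30–11:00, 14:00–17:00, 17:30–18:00, 20:00–22:00.
Dana → UTC: 15:00–20:30, 21:30–22:00.
Viktor → UTC: 02:00–07:30, 08:30–12:00.
Ravi ∩ Carlos: (none).
Ravi ∩ Carlos ∩ Dana: (none).
Ravi ∩ Carlos ∩ Dana ∩ Viktor: (none).
No common window.

0 minutes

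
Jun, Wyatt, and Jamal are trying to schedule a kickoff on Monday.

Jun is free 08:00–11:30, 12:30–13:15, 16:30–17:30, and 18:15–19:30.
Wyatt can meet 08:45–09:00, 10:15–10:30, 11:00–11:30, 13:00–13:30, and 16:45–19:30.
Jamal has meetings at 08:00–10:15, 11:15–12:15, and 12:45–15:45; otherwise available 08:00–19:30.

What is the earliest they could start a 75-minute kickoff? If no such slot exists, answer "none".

Jamal free within 08:00–19:30: 10:15–11:15, 12:15–12:45, 15:45–19:30.
Jun ∩ Wyatt: 08:45–09:00, 10:15–10:30, 11:00–11:30, 13:00–13:15, 16:45–17:30, 18:15–19:30.
Jun ∩ Wyatt ∩ Jamal: 10:15–10:30, 11:00–11:15, 16:45–17:30, 18:15–19:30.
Windows ≥ 75 min: 18:15–19:30.
Earliest such window starts at 18:15.

18:15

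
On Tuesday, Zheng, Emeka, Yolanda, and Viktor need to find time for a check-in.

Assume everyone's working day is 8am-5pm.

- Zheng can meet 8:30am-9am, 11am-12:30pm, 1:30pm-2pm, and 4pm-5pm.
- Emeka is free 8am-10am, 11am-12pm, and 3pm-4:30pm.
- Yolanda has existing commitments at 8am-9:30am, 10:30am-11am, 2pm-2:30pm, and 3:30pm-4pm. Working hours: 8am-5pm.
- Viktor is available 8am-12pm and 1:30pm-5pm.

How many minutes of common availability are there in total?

90 minutes

Yolanda free within 08:00–17:00: 09:30–10:30, 11:00–14:00, 14:30–15:30, 16:00–17:00.
Zheng ∩ Emeka: 08:30–09:00, 11:00–12:00, 16:00–16:30.
Zheng ∩ Emeka ∩ Yolanda: 11:00–12:00, 16:00–16:30.
Zheng ∩ Emeka ∩ Yolanda ∩ Viktor: 11:00–12:00, 16:00–16:30.
Total common minutes: 60 + 30 = 90.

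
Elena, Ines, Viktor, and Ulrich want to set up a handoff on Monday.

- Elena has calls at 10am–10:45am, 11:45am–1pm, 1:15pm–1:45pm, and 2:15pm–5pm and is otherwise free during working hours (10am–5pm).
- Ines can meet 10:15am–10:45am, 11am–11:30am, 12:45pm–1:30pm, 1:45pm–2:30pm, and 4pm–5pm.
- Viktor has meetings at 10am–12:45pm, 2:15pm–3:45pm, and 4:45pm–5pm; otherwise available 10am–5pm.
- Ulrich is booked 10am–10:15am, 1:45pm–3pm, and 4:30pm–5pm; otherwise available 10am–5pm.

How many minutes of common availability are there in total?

Elena free within 10:00–17:00: 10:45–11:45, 13:00–13:15, 13:45–14:15.
Viktor free within 10:00–17:00: 12:45–14:15, 15:45–16:45.
Ulrich free within 10:00–17:00: 10:15–13:45, 15:00–16:30.
Elena ∩ Ines: 11:00–11:30, 13:00–13:15, 13:45–14:15.
Elena ∩ Ines ∩ Viktor: 13:00–13:15, 13:45–14:15.
Elena ∩ Ines ∩ Viktor ∩ Ulrich: 13:00–13:15.
Total common minutes: 15.

15 minutes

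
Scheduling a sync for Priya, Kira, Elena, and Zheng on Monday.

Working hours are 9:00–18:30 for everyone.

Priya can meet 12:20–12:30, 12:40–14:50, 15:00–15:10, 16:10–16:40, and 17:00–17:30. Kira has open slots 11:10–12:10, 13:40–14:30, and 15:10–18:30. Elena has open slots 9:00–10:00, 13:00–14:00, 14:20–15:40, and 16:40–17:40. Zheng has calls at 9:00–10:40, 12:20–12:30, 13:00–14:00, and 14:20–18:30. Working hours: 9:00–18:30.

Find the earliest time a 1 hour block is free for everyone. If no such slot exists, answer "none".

none

Zheng free within 09:00–18:30: 10:40–12:20, 12:30–13:00, 14:00–14:20.
Priya ∩ Kira: 13:40–14:30, 16:10–16:40, 17:00–17:30.
Priya ∩ Kira ∩ Elena: 13:40–14:00, 14:20–14:30, 17:00–17:30.
Priya ∩ Kira ∩ Elena ∩ Zheng: (none).
Windows ≥ 60 min: (none).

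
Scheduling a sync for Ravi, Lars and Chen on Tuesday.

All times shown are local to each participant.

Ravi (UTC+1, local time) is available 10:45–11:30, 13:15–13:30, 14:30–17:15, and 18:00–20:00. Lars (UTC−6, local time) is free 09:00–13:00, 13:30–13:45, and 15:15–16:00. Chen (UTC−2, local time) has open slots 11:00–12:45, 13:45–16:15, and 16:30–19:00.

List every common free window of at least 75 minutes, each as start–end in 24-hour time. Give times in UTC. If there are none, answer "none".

17:00–18:15

Ravi → UTC: 09:45–10:30, 12:15–12:30, 13:30–16:15, 17:00–19:00.
Lars → UTC: 15:00–19:00, 19:30–19:45, 21:15–22:00.
Chen → UTC: 13:00–14:45, 15:45–18:15, 18:30–21:00.
Ravi ∩ Lars: 15:00–16:15, 17:00–19:00.
Ravi ∩ Lars ∩ Chen: 15:45–16:15, 17:00–18:15, 18:30–19:00.
Windows ≥ 75 min: 17:00–18:15.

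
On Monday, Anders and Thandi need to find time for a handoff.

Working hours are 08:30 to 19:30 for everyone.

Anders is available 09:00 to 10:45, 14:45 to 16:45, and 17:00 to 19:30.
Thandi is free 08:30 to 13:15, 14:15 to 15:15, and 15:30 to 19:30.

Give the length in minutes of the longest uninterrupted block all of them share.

150 minutes

Anders ∩ Thandi: 09:00–10:45, 14:45–15:15, 15:30–16:45, 17:00–19:30.
Common window lengths: 105, 30, 75, 150 min; longest is 150.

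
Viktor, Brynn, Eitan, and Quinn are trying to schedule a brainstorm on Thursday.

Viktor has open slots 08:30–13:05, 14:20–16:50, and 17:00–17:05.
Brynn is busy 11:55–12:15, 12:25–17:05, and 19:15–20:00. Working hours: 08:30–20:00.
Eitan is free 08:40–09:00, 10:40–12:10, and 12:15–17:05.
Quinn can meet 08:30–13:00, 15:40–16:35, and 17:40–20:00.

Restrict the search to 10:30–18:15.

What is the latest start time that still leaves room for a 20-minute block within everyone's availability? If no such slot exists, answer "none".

11:35

Brynn free within 08:30–20:00: 08:30–11:55, 12:15–12:25, 17:05–19:15.
Viktor ∩ Brynn: 08:30–11:55, 12:15–12:25.
Viktor ∩ Brynn ∩ Eitan: 08:40–09:00, 10:40–11:55, 12:15–12:25.
Viktor ∩ Brynn ∩ Eitan ∩ Quinn: 08:40–09:00, 10:40–11:55, 12:15–12:25.
Restricted to 10:30–18:15: 10:40–11:55, 12:15–12:25.
Windows ≥ 20 min: 10:40–11:55.
Latest start in the last window 10:40–11:55 is 11:55 − 20 min = 11:35.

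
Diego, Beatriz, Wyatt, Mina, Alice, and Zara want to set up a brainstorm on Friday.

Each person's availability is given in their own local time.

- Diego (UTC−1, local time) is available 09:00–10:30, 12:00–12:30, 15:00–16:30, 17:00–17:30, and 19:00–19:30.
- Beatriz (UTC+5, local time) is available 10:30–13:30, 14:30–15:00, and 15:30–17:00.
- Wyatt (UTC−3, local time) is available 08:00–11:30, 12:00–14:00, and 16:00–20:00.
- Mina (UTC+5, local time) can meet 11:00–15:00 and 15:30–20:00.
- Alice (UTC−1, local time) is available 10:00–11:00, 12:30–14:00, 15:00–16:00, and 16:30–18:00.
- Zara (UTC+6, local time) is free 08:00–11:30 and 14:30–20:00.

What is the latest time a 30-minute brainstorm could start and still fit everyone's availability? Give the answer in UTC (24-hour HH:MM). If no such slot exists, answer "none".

11:00

Diego → UTC: 10:00–11:30, 13:00–13:30, 16:00–17:30, 18:00–18:30, 20:00–20:30.
Beatriz → UTC: 05:30–08:30, 09:30–10:00, 10:30–12:00.
Wyatt → UTC: 11:00–14:30, 15:00–17:00, 19:00–23:00.
Mina → UTC: 06:00–10:00, 10:30–15:00.
Alice → UTC: 11:00–12:00, 13:30–15:00, 16:00–17:00, 17:30–19:00.
Zara → UTC: 02:00–05:30, 08:30–14:00.
Diego ∩ Beatriz: 10:30–11:30.
Diego ∩ Beatriz ∩ Wyatt: 11:00–11:30.
Diego ∩ Beatriz ∩ Wyatt ∩ Mina: 11:00–11:30.
Diego ∩ Beatriz ∩ Wyatt ∩ Mina ∩ Alice: 11:00–11:30.
Diego ∩ Beatriz ∩ Wyatt ∩ Mina ∩ Alice ∩ Zara: 11:00–11:30.
Windows ≥ 30 min: 11:00–11:30.
Latest start in the last window 11:00–11:30 is 11:30 − 30 min = 11:00.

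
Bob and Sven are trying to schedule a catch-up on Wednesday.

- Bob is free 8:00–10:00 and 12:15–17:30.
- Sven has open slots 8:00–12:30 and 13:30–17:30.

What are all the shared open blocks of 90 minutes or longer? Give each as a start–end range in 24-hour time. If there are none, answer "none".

Bob ∩ Sven: 08:00–10:00, 12:15–12:30, 13:30–17:30.
Windows ≥ 90 min: 08:00–10:00, 13:30–17:30.

08:00–10:00, 13:30–17:30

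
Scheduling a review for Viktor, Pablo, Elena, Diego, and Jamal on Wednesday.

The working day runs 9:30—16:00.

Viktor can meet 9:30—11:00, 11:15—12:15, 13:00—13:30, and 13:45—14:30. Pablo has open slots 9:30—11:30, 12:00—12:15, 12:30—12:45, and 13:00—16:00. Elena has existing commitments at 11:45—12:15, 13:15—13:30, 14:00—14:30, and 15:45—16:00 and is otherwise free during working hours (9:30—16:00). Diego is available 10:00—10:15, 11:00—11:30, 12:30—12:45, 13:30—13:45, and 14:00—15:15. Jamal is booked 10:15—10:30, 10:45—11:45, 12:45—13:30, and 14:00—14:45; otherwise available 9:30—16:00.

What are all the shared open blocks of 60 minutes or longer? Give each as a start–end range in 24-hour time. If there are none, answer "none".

Elena free within 09:30–16:00: 09:30–11:45, 12:15–13:15, 13:30–14:00, 14:30–15:45.
Jamal free within 09:30–16:00: 09:30–10:15, 10:30–10:45, 11:45–12:45, 13:30–14:00, 14:45–16:00.
Viktor ∩ Pablo: 09:30–11:00, 11:15–11:30, 12:00–12:15, 13:00–13:30, 13:45–14:30.
Viktor ∩ Pablo ∩ Elena: 09:30–11:00, 11:15–11:30, 13:00–13:15, 13:45–14:00.
Viktor ∩ Pablo ∩ Elena ∩ Diego: 10:00–10:15, 11:15–11:30.
Viktor ∩ Pablo ∩ Elena ∩ Diego ∩ Jamal: 10:00–10:15.
Windows ≥ 60 min: (none).

none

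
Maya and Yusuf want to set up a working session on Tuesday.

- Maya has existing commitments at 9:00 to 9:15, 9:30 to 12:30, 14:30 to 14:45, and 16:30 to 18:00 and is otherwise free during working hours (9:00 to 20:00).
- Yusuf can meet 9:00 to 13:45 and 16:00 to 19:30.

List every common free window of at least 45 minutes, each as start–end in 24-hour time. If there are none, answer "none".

Maya free within 09:00–20:00: 09:15–09:30, 12:30–14:30, 14:45–16:30, 18:00–20:00.
Maya ∩ Yusuf: 09:15–09:30, 12:30–13:45, 16:00–16:30, 18:00–19:30.
Windows ≥ 45 min: 12:30–13:45, 18:00–19:30.

12:30–13:45, 18:00–19:30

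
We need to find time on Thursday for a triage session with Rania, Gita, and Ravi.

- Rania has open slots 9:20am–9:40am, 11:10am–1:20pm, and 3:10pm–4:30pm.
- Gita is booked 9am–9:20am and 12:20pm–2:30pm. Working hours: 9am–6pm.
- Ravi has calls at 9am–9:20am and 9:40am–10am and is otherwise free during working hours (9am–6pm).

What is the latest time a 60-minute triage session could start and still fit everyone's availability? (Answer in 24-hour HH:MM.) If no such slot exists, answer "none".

Gita free within 09:00–18:00: 09:20–12:20, 14:30–18:00.
Ravi free within 09:00–18:00: 09:20–09:40, 10:00–18:00.
Rania ∩ Gita: 09:20–09:40, 11:10–12:20, 15:10–16:30.
Rania ∩ Gita ∩ Ravi: 09:20–09:40, 11:10–12:20, 15:10–16:30.
Windows ≥ 60 min: 11:10–12:20, 15:10–16:30.
Latest start in the last window 15:10–16:30 is 16:30 − 60 min = 15:30.

15:30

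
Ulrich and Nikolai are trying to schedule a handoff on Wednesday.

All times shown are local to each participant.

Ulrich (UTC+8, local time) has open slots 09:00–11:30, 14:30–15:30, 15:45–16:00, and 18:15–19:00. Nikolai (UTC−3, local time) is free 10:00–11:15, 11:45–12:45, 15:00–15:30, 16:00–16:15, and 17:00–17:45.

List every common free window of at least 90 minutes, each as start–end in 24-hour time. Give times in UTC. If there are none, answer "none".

none

Ulrich → UTC: 01:00–03:30, 06:30–07:30, 07:45–08:00, 10:15–11:00.
Nikolai → UTC: 13:00–14:15, 14:45–15:45, 18:00–18:30, 19:00–19:15, 20:00–20:45.
Ulrich ∩ Nikolai: (none).
Windows ≥ 90 min: (none).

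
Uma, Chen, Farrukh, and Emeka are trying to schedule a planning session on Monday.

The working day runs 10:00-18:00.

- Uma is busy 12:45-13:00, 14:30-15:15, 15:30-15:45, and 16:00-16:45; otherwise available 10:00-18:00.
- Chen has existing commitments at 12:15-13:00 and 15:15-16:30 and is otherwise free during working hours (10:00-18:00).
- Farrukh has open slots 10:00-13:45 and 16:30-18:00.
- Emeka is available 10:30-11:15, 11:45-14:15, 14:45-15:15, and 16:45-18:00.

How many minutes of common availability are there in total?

195 minutes

Uma free within 10:00–18:00: 10:00–12:45, 13:00–14:30, 15:15–15:30, 15:45–16:00, 16:45–18:00.
Chen free within 10:00–18:00: 10:00–12:15, 13:00–15:15, 16:30–18:00.
Uma ∩ Chen: 10:00–12:15, 13:00–14:30, 16:45–18:00.
Uma ∩ Chen ∩ Farrukh: 10:00–12:15, 13:00–13:45, 16:45–18:00.
Uma ∩ Chen ∩ Farrukh ∩ Emeka: 10:30–11:15, 11:45–12:15, 13:00–13:45, 16:45–18:00.
Total common minutes: 45 + 30 + 45 + 75 = 195.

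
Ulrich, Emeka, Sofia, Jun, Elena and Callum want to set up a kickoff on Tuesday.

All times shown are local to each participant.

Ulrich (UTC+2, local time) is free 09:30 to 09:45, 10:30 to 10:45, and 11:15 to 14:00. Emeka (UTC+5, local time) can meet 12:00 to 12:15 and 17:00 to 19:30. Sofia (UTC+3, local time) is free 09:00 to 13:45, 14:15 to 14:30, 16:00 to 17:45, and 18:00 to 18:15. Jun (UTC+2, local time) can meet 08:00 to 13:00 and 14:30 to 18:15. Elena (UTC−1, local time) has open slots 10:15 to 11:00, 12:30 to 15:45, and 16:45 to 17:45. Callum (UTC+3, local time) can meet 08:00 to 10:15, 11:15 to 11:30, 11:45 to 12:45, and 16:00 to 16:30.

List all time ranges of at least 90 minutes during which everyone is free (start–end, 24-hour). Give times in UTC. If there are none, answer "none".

none

Ulrich → UTC: 07:30–07:45, 08:30–08:45, 09:15–12:00.
Emeka → UTC: 07:00–07:15, 12:00–14:30.
Sofia → UTC: 06:00–10:45, 11:15–11:30, 13:00–14:45, 15:00–15:15.
Jun → UTC: 06:00–11:00, 12:30–16:15.
Elena → UTC: 11:15–12:00, 13:30–16:45, 17:45–18:45.
Callum → UTC: 05:00–07:15, 08:15–08:30, 08:45–09:45, 13:00–13:30.
Ulrich ∩ Emeka: (none).
Ulrich ∩ Emeka ∩ Sofia: (none).
Ulrich ∩ Emeka ∩ Sofia ∩ Jun: (none).
Ulrich ∩ Emeka ∩ Sofia ∩ Jun ∩ Elena: (none).
Ulrich ∩ Emeka ∩ Sofia ∩ Jun ∩ Elena ∩ Callum: (none).
Windows ≥ 90 min: (none).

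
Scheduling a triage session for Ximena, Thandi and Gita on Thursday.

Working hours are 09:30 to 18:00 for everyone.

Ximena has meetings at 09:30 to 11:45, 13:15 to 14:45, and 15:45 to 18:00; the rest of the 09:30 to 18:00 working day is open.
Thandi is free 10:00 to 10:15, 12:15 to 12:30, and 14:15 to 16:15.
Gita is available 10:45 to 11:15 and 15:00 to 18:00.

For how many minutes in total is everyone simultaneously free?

45 minutes

Ximena free within 09:30–18:00: 11:45–13:15, 14:45–15:45.
Ximena ∩ Thandi: 12:15–12:30, 14:45–15:45.
Ximena ∩ Thandi ∩ Gita: 15:00–15:45.
Total common minutes: 45.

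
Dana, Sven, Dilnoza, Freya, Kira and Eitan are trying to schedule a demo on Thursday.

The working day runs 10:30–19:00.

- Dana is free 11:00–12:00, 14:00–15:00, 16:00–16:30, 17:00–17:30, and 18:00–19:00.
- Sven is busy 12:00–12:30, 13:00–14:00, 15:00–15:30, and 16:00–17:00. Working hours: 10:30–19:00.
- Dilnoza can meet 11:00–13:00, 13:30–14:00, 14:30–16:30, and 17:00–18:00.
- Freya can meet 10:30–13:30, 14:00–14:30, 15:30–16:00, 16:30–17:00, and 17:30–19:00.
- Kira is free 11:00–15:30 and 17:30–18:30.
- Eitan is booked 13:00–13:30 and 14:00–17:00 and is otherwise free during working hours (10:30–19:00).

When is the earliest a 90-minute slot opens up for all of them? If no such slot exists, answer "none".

none

Sven free within 10:30–19:00: 10:30–12:00, 12:30–13:00, 14:00–15:00, 15:30–16:00, 17:00–19:00.
Eitan free within 10:30–19:00: 10:30–13:00, 13:30–14:00, 17:00–19:00.
Dana ∩ Sven: 11:00–12:00, 14:00–15:00, 17:00–17:30, 18:00–19:00.
Dana ∩ Sven ∩ Dilnoza: 11:00–12:00, 14:30–15:00, 17:00–17:30.
Dana ∩ Sven ∩ Dilnoza ∩ Freya: 11:00–12:00.
Dana ∩ Sven ∩ Dilnoza ∩ Freya ∩ Kira: 11:00–12:00.
Dana ∩ Sven ∩ Dilnoza ∩ Freya ∩ Kira ∩ Eitan: 11:00–12:00.
Windows ≥ 90 min: (none).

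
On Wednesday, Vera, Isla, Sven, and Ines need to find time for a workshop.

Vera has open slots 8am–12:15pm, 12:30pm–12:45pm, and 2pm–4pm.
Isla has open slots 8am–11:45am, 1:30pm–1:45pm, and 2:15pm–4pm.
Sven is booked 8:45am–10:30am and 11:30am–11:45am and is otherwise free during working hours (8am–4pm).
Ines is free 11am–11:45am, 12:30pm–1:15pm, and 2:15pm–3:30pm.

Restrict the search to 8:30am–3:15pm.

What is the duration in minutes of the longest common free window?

Sven free within 08:00–16:00: 08:00–08:45, 10:30–11:30, 11:45–16:00.
Vera ∩ Isla: 08:00–11:45, 14:15–16:00.
Vera ∩ Isla ∩ Sven: 08:00–08:45, 10:30–11:30, 14:15–16:00.
Vera ∩ Isla ∩ Sven ∩ Ines: 11:00–11:30, 14:15–15:30.
Restricted to 08:30–15:15: 11:00–11:30, 14:15–15:15.
Common window lengths: 30, 60 min; longest is 60.

60 minutes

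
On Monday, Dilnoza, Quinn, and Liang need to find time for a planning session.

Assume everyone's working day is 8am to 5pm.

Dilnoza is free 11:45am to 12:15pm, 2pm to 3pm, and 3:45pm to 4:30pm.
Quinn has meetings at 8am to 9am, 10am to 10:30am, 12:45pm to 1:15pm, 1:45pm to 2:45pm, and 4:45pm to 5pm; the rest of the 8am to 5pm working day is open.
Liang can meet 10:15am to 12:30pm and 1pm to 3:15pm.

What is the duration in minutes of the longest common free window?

30 minutes

Quinn free within 08:00–17:00: 09:00–10:00, 10:30–12:45, 13:15–13:45, 14:45–16:45.
Dilnoza ∩ Quinn: 11:45–12:15, 14:45–15:00, 15:45–16:30.
Dilnoza ∩ Quinn ∩ Liang: 11:45–12:15, 14:45–15:00.
Common window lengths: 30, 15 min; longest is 30.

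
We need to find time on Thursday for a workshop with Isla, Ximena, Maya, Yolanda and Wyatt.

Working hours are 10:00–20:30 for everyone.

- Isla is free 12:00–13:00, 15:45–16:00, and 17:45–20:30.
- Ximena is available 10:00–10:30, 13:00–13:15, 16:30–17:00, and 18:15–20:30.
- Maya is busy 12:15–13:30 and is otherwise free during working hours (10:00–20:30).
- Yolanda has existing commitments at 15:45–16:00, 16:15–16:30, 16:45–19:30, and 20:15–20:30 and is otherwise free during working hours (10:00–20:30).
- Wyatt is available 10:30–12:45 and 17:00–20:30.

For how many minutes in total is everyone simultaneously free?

Maya free within 10:00–20:30: 10:00–12:15, 13:30–20:30.
Yolanda free within 10:00–20:30: 10:00–15:45, 16:00–16:15, 16:30–16:45, 19:30–20:15.
Isla ∩ Ximena: 18:15–20:30.
Isla ∩ Ximena ∩ Maya: 18:15–20:30.
Isla ∩ Ximena ∩ Maya ∩ Yolanda: 19:30–20:15.
Isla ∩ Ximena ∩ Maya ∩ Yolanda ∩ Wyatt: 19:30–20:15.
Total common minutes: 45.

45 minutes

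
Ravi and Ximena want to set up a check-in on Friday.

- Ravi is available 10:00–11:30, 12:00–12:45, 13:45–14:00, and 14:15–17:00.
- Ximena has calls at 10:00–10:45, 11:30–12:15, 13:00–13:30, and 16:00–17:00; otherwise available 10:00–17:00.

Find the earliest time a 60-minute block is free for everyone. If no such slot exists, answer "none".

14:15

Ximena free within 10:00–17:00: 10:45–11:30, 12:15–13:00, 13:30–16:00.
Ravi ∩ Ximena: 10:45–11:30, 12:15–12:45, 13:45–14:00, 14:15–16:00.
Windows ≥ 60 min: 14:15–16:00.
Earliest such window starts at 14:15.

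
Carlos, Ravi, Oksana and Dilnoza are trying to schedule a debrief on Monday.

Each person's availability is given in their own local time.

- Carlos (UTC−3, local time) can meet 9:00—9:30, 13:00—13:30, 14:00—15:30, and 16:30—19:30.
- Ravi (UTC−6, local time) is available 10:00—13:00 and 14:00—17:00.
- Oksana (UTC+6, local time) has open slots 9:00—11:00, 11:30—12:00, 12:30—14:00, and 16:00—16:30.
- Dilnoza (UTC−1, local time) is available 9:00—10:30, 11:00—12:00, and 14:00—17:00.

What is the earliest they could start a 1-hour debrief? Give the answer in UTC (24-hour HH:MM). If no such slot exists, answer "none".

Carlos → UTC: 12:00–12:30, 16:00–16:30, 17:00–18:30, 19:30–22:30.
Ravi → UTC: 16:00–19:00, 20:00–23:00.
Oksana → UTC: 03:00–05:00, 05:30–06:00, 06:30–08:00, 10:00–10:30.
Dilnoza → UTC: 10:00–11:30, 12:00–13:00, 15:00–18:00.
Carlos ∩ Ravi: 16:00–16:30, 17:00–18:30, 20:00–22:30.
Carlos ∩ Ravi ∩ Oksana: (none).
Carlos ∩ Ravi ∩ Oksana ∩ Dilnoza: (none).
Windows ≥ 60 min: (none).

none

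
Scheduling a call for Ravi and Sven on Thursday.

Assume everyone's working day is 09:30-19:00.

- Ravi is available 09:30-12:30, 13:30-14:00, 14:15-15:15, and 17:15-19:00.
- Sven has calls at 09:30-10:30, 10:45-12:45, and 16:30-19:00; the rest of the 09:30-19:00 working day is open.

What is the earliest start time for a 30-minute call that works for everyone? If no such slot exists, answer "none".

13:30

Sven free within 09:30–19:00: 10:30–10:45, 12:45–16:30.
Ravi ∩ Sven: 10:30–10:45, 13:30–14:00, 14:15–15:15.
Windows ≥ 30 min: 13:30–14:00, 14:15–15:15.
Earliest such window starts at 13:30.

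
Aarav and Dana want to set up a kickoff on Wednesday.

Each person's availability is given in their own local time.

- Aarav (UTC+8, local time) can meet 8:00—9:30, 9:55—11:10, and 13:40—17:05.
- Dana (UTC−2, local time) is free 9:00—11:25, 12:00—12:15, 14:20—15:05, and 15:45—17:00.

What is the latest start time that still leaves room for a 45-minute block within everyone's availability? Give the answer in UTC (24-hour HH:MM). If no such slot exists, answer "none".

none

Aarav → UTC: 00:00–01:30, 01:55–03:10, 05:40–09:05.
Dana → UTC: 11:00–13:25, 14:00–14:15, 16:20–17:05, 17:45–19:00.
Aarav ∩ Dana: (none).
Windows ≥ 45 min: (none).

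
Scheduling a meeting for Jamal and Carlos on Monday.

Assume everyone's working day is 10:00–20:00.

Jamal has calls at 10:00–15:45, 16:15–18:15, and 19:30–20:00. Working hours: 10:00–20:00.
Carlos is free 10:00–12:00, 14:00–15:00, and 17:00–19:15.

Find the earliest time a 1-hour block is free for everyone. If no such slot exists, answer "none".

Jamal free within 10:00–20:00: 15:45–16:15, 18:15–19:30.
Jamal ∩ Carlos: 18:15–19:15.
Windows ≥ 60 min: 18:15–19:15.
Earliest such window starts at 18:15.

18:15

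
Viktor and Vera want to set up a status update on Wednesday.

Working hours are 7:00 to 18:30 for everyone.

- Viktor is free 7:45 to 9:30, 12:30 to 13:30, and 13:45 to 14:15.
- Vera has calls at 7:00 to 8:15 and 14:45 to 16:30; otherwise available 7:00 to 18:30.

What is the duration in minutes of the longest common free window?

75 minutes

Vera free within 07:00–18:30: 08:15–14:45, 16:30–18:30.
Viktor ∩ Vera: 08:15–09:30, 12:30–13:30, 13:45–14:15.
Common window lengths: 75, 60, 30 min; longest is 75.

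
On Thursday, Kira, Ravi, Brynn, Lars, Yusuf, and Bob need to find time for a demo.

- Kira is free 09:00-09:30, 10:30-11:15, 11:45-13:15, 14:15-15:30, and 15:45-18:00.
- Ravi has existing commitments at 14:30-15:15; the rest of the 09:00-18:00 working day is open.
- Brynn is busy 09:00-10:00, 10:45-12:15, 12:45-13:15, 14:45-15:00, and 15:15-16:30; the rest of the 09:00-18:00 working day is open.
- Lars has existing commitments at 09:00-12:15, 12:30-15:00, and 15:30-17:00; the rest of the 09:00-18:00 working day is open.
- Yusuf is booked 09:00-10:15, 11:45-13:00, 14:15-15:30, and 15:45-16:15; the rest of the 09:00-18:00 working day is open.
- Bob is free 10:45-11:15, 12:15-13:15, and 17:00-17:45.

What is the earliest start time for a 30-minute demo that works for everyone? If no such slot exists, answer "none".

Ravi free within 09:00–18:00: 09:00–14:30, 15:15–18:00.
Brynn free within 09:00–18:00: 10:00–10:45, 12:15–12:45, 13:15–14:45, 15:00–15:15, 16:30–18:00.
Lars free within 09:00–18:00: 12:15–12:30, 15:00–15:30, 17:00–18:00.
Yusuf free within 09:00–18:00: 10:15–11:45, 13:00–14:15, 15:30–15:45, 16:15–18:00.
Kira ∩ Ravi: 09:00–09:30, 10:30–11:15, 11:45–13:15, 14:15–14:30, 15:15–15:30, 15:45–18:00.
Kira ∩ Ravi ∩ Brynn: 10:30–10:45, 12:15–12:45, 14:15–14:30, 16:30–18:00.
Kira ∩ Ravi ∩ Brynn ∩ Lars: 12:15–12:30, 17:00–18:00.
Kira ∩ Ravi ∩ Brynn ∩ Lars ∩ Yusuf: 17:00–18:00.
Kira ∩ Ravi ∩ Brynn ∩ Lars ∩ Yusuf ∩ Bob: 17:00–17:45.
Windows ≥ 30 min: 17:00–17:45.
Earliest such window starts at 17:00.

17:00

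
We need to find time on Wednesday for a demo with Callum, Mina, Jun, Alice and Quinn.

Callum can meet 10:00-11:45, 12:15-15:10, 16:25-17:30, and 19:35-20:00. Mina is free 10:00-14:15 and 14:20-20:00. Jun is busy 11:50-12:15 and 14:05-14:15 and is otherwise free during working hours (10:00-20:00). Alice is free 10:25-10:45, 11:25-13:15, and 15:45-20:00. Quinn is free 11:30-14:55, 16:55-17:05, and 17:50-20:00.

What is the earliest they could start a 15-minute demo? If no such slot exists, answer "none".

Jun free within 10:00–20:00: 10:00–11:50, 12:15–14:05, 14:15–20:00.
Callum ∩ Mina: 10:00–11:45, 12:15–14:15, 14:20–15:10, 16:25–17:30, 19:35–20:00.
Callum ∩ Mina ∩ Jun: 10:00–11:45, 12:15–14:05, 14:20–15:10, 16:25–17:30, 19:35–20:00.
Callum ∩ Mina ∩ Jun ∩ Alice: 10:25–10:45, 11:25–11:45, 12:15–13:15, 16:25–17:30, 19:35–20:00.
Callum ∩ Mina ∩ Jun ∩ Alice ∩ Quinn: 11:30–11:45, 12:15–13:15, 16:55–17:05, 19:35–20:00.
Windows ≥ 15 min: 11:30–11:45, 12:15–13:15, 19:35–20:00.
Earliest such window starts at 11:30.

11:30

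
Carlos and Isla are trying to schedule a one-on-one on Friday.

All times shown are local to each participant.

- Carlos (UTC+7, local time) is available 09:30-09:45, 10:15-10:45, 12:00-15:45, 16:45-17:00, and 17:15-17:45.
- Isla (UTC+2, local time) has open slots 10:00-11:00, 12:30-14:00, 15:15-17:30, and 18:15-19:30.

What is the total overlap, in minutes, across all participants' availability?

Carlos → UTC: 02:30–02:45, 03:15–03:45, 05:00–08:45, 09:45–10:00, 10:15–10:45.
Isla → UTC: 08:00–09:00, 10:30–12:00, 13:15–15:30, 16:15–17:30.
Carlos ∩ Isla: 08:00–08:45, 10:30–10:45.
Total common minutes: 45 + 15 = 60.

60 minutes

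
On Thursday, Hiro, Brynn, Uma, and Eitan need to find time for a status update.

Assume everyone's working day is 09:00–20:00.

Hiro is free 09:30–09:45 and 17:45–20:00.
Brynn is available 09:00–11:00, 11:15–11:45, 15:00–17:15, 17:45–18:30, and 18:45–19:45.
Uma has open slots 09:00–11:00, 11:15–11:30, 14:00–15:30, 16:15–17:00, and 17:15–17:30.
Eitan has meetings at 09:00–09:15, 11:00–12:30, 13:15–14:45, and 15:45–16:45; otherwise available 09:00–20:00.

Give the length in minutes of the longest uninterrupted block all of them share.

Eitan free within 09:00–20:00: 09:15–11:00, 12:30–13:15, 14:45–15:45, 16:45–20:00.
Hiro ∩ Brynn: 09:30–09:45, 17:45–18:30, 18:45–19:45.
Hiro ∩ Brynn ∩ Uma: 09:30–09:45.
Hiro ∩ Brynn ∩ Uma ∩ Eitan: 09:30–09:45.
Single common window of 15 minutes.

15 minutes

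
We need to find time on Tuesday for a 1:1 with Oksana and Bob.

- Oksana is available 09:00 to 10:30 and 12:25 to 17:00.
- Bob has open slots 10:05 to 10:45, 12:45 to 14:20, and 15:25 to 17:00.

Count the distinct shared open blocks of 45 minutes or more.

Oksana ∩ Bob: 10:05–10:30, 12:45–14:20, 15:25–17:00.
Windows ≥ 45 min: 12:45–14:20, 15:25–17:00.
That's 2 windows.

2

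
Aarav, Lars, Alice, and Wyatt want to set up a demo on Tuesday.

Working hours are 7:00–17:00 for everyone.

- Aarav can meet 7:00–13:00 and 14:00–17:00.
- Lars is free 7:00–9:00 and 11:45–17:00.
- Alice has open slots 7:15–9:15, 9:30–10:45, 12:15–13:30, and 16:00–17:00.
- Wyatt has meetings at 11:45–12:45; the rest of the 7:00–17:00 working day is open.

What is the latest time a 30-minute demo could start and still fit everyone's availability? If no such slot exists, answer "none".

Wyatt free within 07:00–17:00: 07:00–11:45, 12:45–17:00.
Aarav ∩ Lars: 07:00–09:00, 11:45–13:00, 14:00–17:00.
Aarav ∩ Lars ∩ Alice: 07:15–09:00, 12:15–13:00, 16:00–17:00.
Aarav ∩ Lars ∩ Alice ∩ Wyatt: 07:15–09:00, 12:45–13:00, 16:00–17:00.
Windows ≥ 30 min: 07:15–09:00, 16:00–17:00.
Latest start in the last window 16:00–17:00 is 17:00 − 30 min = 16:30.

16:30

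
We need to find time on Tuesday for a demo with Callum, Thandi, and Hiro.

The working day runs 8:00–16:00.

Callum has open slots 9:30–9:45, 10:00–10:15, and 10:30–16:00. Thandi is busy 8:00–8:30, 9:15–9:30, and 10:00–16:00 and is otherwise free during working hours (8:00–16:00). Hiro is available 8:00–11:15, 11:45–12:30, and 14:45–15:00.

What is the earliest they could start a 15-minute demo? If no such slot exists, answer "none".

Thandi free within 08:00–16:00: 08:30–09:15, 09:30–10:00.
Callum ∩ Thandi: 09:30–09:45.
Callum ∩ Thandi ∩ Hiro: 09:30–09:45.
Windows ≥ 15 min: 09:30–09:45.
Earliest such window starts at 09:30.

09:30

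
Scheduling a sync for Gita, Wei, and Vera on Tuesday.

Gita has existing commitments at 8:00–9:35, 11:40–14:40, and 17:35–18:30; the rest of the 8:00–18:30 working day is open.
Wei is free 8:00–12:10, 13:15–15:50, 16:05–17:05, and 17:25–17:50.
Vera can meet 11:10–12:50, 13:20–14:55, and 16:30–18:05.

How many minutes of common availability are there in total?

Gita free within 08:00–18:30: 09:35–11:40, 14:40–17:35.
Gita ∩ Wei: 09:35–11:40, 14:40–15:50, 16:05–17:05, 17:25–17:35.
Gita ∩ Wei ∩ Vera: 11:10–11:40, 14:40–14:55, 16:30–17:05, 17:25–17:35.
Total common minutes: 30 + 15 + 35 + 10 = 90.

90 minutes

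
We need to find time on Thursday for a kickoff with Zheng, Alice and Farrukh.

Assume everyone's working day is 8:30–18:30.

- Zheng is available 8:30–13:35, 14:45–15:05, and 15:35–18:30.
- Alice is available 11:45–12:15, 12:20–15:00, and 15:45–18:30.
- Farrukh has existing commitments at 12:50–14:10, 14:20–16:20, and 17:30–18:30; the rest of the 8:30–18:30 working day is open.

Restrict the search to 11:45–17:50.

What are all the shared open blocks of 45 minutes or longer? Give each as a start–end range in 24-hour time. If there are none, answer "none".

Farrukh free within 08:30–18:30: 08:30–12:50, 14:10–14:20, 16:20–17:30.
Zheng ∩ Alice: 11:45–12:15, 12:20–13:35, 14:45–15:00, 15:45–18:30.
Zheng ∩ Alice ∩ Farrukh: 11:45–12:15, 12:20–12:50, 16:20–17:30.
Restricted to 11:45–17:50: 11:45–12:15, 12:20–12:50, 16:20–17:30.
Windows ≥ 45 min: 16:20–17:30.

16:20–17:30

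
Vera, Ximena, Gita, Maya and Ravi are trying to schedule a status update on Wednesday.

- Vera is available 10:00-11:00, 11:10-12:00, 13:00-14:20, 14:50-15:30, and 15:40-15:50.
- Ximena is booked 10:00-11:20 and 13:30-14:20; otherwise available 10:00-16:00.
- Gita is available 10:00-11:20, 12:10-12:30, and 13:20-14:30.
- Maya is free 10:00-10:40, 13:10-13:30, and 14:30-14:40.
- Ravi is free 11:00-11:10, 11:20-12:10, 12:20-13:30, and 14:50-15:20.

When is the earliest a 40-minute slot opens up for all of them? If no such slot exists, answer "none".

none

Ximena free within 10:00–16:00: 11:20–13:30, 14:20–16:00.
Vera ∩ Ximena: 11:20–12:00, 13:00–13:30, 14:50–15:30, 15:40–15:50.
Vera ∩ Ximena ∩ Gita: 13:20–13:30.
Vera ∩ Ximena ∩ Gita ∩ Maya: 13:20–13:30.
Vera ∩ Ximena ∩ Gita ∩ Maya ∩ Ravi: 13:20–13:30.
Windows ≥ 40 min: (none).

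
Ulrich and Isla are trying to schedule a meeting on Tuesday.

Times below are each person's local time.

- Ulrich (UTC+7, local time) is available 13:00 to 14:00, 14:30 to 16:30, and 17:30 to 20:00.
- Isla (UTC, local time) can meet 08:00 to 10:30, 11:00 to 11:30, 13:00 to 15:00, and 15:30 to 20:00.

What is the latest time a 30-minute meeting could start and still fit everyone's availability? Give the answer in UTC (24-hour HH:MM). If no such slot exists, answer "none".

Ulrich → UTC: 06:00–07:00, 07:30–09:30, 10:30–13:00.
Isla → UTC: 08:00–10:30, 11:00–11:30, 13:00–15:00, 15:30–20:00.
Ulrich ∩ Isla: 08:00–09:30, 11:00–11:30.
Windows ≥ 30 min: 08:00–09:30, 11:00–11:30.
Latest start in the last window 11:00–11:30 is 11:30 − 30 min = 11:00.

11:00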